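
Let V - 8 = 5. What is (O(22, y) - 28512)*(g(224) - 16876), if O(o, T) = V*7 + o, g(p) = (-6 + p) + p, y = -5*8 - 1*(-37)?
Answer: 466709166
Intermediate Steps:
V = 13 (V = 8 + 5 = 13)
y = -3 (y = -40 + 37 = -3)
g(p) = -6 + 2*p
O(o, T) = 91 + o (O(o, T) = 13*7 + o = 91 + o)
(O(22, y) - 28512)*(g(224) - 16876) = ((91 + 22) - 28512)*((-6 + 2*224) - 16876) = (113 - 28512)*((-6 + 448) - 16876) = -28399*(442 - 16876) = -28399*(-16434) = 466709166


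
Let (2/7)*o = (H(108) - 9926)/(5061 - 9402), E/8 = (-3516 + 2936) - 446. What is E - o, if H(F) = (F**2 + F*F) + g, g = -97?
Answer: -23722907/2894 ≈ -8197.3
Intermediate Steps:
H(F) = -97 + 2*F**2 (H(F) = (F**2 + F*F) - 97 = (F**2 + F**2) - 97 = 2*F**2 - 97 = -97 + 2*F**2)
E = -8208 (E = 8*((-3516 + 2936) - 446) = 8*(-580 - 446) = 8*(-1026) = -8208)
o = -31045/2894 (o = 7*(((-97 + 2*108**2) - 9926)/(5061 - 9402))/2 = 7*(((-97 + 2*11664) - 9926)/(-4341))/2 = 7*(((-97 + 23328) - 9926)*(-1/4341))/2 = 7*((23231 - 9926)*(-1/4341))/2 = 7*(13305*(-1/4341))/2 = (7/2)*(-4435/1447) = -31045/2894 ≈ -10.727)
E - o = -8208 - 1*(-31045/2894) = -8208 + 31045/2894 = -23722907/2894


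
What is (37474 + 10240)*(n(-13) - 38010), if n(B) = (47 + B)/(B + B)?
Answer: -23577729958/13 ≈ -1.8137e+9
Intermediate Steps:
n(B) = (47 + B)/(2*B) (n(B) = (47 + B)/((2*B)) = (47 + B)*(1/(2*B)) = (47 + B)/(2*B))
(37474 + 10240)*(n(-13) - 38010) = (37474 + 10240)*((½)*(47 - 13)/(-13) - 38010) = 47714*((½)*(-1/13)*34 - 38010) = 47714*(-17/13 - 38010) = 47714*(-494147/13) = -23577729958/13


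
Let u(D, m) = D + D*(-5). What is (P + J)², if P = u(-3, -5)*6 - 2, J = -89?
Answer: 361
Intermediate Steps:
u(D, m) = -4*D (u(D, m) = D - 5*D = -4*D)
P = 70 (P = -4*(-3)*6 - 2 = 12*6 - 2 = 72 - 2 = 70)
(P + J)² = (70 - 89)² = (-19)² = 361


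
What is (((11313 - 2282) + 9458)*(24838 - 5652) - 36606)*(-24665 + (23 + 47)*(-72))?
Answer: -10536165902340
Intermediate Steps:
(((11313 - 2282) + 9458)*(24838 - 5652) - 36606)*(-24665 + (23 + 47)*(-72)) = ((9031 + 9458)*19186 - 36606)*(-24665 + 70*(-72)) = (18489*19186 - 36606)*(-24665 - 5040) = (354729954 - 36606)*(-29705) = 354693348*(-29705) = -10536165902340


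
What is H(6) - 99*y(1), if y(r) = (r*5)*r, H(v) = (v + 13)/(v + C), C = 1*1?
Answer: -3446/7 ≈ -492.29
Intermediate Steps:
C = 1
H(v) = (13 + v)/(1 + v) (H(v) = (v + 13)/(v + 1) = (13 + v)/(1 + v))
y(r) = 5*r² (y(r) = (5*r)*r = 5*r²)
H(6) - 99*y(1) = (13 + 6)/(1 + 6) - 495*1² = 19/7 - 495 = -3446/7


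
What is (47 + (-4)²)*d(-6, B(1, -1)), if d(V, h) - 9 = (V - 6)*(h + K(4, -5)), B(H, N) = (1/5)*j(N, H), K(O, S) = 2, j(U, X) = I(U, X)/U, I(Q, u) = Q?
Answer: -5481/5 ≈ -1096.2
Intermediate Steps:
j(U, X) = 1 (j(U, X) = U/U = 1)
B(H, N) = ⅕ (B(H, N) = (1/5)*1 = (1*(⅕))*1 = (⅕)*1 = ⅕)
d(V, h) = 9 + (-6 + V)*(2 + h) (d(V, h) = 9 + (V - 6)*(h + 2) = 9 + (-6 + V)*(2 + h))
(47 + (-4)²)*d(-6, B(1, -1)) = (47 + (-4)²)*(-3 - 6*⅕ + 2*(-6) - 6*⅕) = (47 + 16)*(-3 - 6/5 - 12 - 6/5) = 63*(-87/5) = -5481/5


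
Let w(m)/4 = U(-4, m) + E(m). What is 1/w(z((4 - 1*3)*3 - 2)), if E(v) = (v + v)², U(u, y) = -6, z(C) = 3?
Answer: 1/120 ≈ 0.0083333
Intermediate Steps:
E(v) = 4*v² (E(v) = (2*v)² = 4*v²)
w(m) = -24 + 16*m² (w(m) = 4*(-6 + 4*m²) = -24 + 16*m²)
1/w(z((4 - 1*3)*3 - 2)) = 1/(-24 + 16*3²) = 1/(-24 + 16*9) = 1/(-24 + 144) = 1/120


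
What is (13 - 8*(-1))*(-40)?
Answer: -840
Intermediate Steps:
(13 - 8*(-1))*(-40) = (13 + 8)*(-40) = 21*(-40) = -840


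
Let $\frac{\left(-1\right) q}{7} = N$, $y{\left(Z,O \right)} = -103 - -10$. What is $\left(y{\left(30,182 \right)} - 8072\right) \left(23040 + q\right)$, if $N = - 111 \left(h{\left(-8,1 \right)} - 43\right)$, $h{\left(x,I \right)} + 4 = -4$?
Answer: $135432855$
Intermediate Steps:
$y{\left(Z,O \right)} = -93$ ($y{\left(Z,O \right)} = -103 + 10 = -93$)
$h{\left(x,I \right)} = -8$ ($h{\left(x,I \right)} = -4 - 4 = -8$)
$N = 5661$ ($N = - 111 \left(-8 - 43\right) = \left(-111\right) \left(-51\right) = 5661$)
$q = -39627$ ($q = \left(-7\right) 5661 = -39627$)
$\left(y{\left(30,182 \right)} - 8072\right) \left(23040 + q\right) = \left(-93 - 8072\right) \left(23040 - 39627\right) = \left(-8165\right) \left(-16587\right) = 135432855$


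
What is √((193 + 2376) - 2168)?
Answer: √401 ≈ 20.025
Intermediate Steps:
√((193 + 2376) - 2168) = √(2569 - 2168) = √401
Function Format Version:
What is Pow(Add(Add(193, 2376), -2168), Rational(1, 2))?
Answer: Pow(401, Rational(1, 2)) ≈ 20.025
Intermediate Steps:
Pow(Add(Add(193, 2376), -2168), Rational(1, 2)) = Pow(Add(2569, -2168), Rational(1, 2)) = Pow(401, Rational(1, 2))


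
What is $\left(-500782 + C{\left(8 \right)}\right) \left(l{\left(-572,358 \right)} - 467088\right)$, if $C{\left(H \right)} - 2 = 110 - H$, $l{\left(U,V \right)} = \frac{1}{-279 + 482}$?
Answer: $\frac{47473718689114}{203} \approx 2.3386 \cdot 10^{11}$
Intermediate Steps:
$l{\left(U,V \right)} = \frac{1}{203}$
$C{\left(H \right)} = 112 - H$ ($C{\left(H \right)} = 2 - \left(-110 + H\right) = 112 - H$)
$\left(-500782 + C{\left(8 \right)}\right) \left(l{\left(-572,358 \right)} - 467088\right) = \left(-500782 + \left(112 - 8\right)\right) \left(\frac{1}{203} - 467088\right) = \left(-500782 + \left(112 - 8\right)\right) \left(- \frac{94818863}{203}\right) = \left(-500782 + 104\right) \left(- \frac{94818863}{203}\right) = \left(-500678\right) \left(- \frac{94818863}{203}\right) = \frac{47473718689114}{203}$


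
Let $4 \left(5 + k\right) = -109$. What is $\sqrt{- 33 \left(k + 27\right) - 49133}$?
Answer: $\frac{i \sqrt{195839}}{2} \approx 221.27 i$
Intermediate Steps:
$k = - \frac{129}{4}$ ($k = -5 + \frac{1}{4} \left(-109\right) = -5 - \frac{109}{4} = - \frac{129}{4} \approx -32.25$)
$\sqrt{- 33 \left(k + 27\right) - 49133} = \sqrt{- 33 \left(- \frac{129}{4} + 27\right) - 49133} = \sqrt{\left(-33\right) \left(- \frac{21}{4}\right) - 49133} = \sqrt{\frac{693}{4} - 49133} = \sqrt{- \frac{195839}{4}} = \frac{i \sqrt{195839}}{2}$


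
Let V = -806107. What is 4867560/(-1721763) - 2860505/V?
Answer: 37086573385/51404637283 ≈ 0.72146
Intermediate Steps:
4867560/(-1721763) - 2860505/V = 4867560/(-1721763) - 2860505/(-806107) = 4867560*(-1/1721763) - 2860505*(-1/806107) = -180280/63769 + 2860505/806107 = 37086573385/51404637283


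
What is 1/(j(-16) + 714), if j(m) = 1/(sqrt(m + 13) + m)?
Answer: 184910/132014317 + I*sqrt(3)/132014317 ≈ 0.0014007 + 1.312e-8*I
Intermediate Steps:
j(m) = 1/(m + sqrt(13 + m)) (j(m) = 1/(sqrt(13 + m) + m) = 1/(m + sqrt(13 + m)))
1/(j(-16) + 714) = 1/(1/(-16 + sqrt(13 - 16)) + 714) = 1/(1/(-16 + sqrt(-3)) + 714) = 1/(1/(-16 + I*sqrt(3)) + 714) = 1/(714 + 1/(-16 + I*sqrt(3)))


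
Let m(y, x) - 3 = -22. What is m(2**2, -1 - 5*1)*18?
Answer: -342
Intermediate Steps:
m(y, x) = -19 (m(y, x) = 3 - 22 = -19)
m(2**2, -1 - 5*1)*18 = -19*18 = -342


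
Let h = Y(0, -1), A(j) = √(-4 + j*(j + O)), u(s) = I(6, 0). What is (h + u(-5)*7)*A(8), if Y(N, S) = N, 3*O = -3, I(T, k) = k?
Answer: 0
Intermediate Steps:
O = -1 (O = (⅓)*(-3) = -1)
u(s) = 0
A(j) = √(-4 + j*(-1 + j)) (A(j) = √(-4 + j*(j - 1)) = √(-4 + j*(-1 + j)))
h = 0
(h + u(-5)*7)*A(8) = (0 + 0*7)*√(-4 + 8² - 1*8) = (0 + 0)*√(-4 + 64 - 8) = 0*√52 = 0*(2*√13) = 0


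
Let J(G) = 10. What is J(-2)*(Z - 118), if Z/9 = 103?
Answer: 8090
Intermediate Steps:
Z = 927 (Z = 9*103 = 927)
J(-2)*(Z - 118) = 10*(927 - 118) = 10*809 = 8090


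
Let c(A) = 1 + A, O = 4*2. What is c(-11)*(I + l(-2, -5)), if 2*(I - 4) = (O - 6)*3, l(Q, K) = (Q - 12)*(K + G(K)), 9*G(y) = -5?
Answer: -7630/9 ≈ -847.78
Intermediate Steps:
O = 8
G(y) = -5/9 (G(y) = (⅑)*(-5) = -5/9)
l(Q, K) = (-12 + Q)*(-5/9 + K) (l(Q, K) = (Q - 12)*(K - 5/9) = (-12 + Q)*(-5/9 + K))
I = 7 (I = 4 + ((8 - 6)*3)/2 = 4 + (2*3)/2 = 4 + (½)*6 = 4 + 3 = 7)
c(-11)*(I + l(-2, -5)) = (1 - 11)*(7 + (20/3 - 12*(-5) - 5/9*(-2) - 5*(-2))) = -10*(7 + (20/3 + 60 + 10/9 + 10)) = -10*(7 + 700/9) = -10*763/9 = -7630/9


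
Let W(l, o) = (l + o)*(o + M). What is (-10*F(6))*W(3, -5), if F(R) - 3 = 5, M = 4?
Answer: -160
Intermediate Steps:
F(R) = 8 (F(R) = 3 + 5 = 8)
W(l, o) = (4 + o)*(l + o) (W(l, o) = (l + o)*(o + 4) = (l + o)*(4 + o) = (4 + o)*(l + o))
(-10*F(6))*W(3, -5) = (-10*8)*((-5)² + 4*3 + 4*(-5) + 3*(-5)) = -80*(25 + 12 - 20 - 15) = -80*2 = -160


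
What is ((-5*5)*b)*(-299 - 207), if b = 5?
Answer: 63250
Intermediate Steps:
((-5*5)*b)*(-299 - 207) = (-5*5*5)*(-299 - 207) = -25*5*(-506) = -125*(-506) = 63250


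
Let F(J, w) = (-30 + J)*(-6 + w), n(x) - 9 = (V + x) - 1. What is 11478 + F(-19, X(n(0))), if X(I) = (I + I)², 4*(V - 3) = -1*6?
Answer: -5917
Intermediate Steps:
V = 3/2 (V = 3 + (-1*6)/4 = 3 + (¼)*(-6) = 3 - 3/2 = 3/2 ≈ 1.5000)
n(x) = 19/2 + x (n(x) = 9 + ((3/2 + x) - 1) = 9 + (½ + x) = 19/2 + x)
X(I) = 4*I² (X(I) = (2*I)² = 4*I²)
11478 + F(-19, X(n(0))) = 11478 + (180 - 120*(19/2 + 0)² - 6*(-19) - 76*(19/2 + 0)²) = 11478 + (180 - 120*(19/2)² + 114 - 76*(19/2)²) = 11478 + (180 - 120*361/4 + 114 - 76*361/4) = 11478 + (180 - 30*361 + 114 - 19*361) = 11478 + (180 - 10830 + 114 - 6859) = 11478 - 17395 = -5917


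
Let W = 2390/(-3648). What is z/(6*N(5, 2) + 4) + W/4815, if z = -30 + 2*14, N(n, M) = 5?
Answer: -1760575/29860704 ≈ -0.058960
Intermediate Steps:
z = -2 (z = -30 + 28 = -2)
W = -1195/1824 (W = 2390*(-1/3648) = -1195/1824 ≈ -0.65515)
z/(6*N(5, 2) + 4) + W/4815 = -2/(6*5 + 4) - 1195/1824/4815 = -2/(30 + 4) - 1195/1824*1/4815 = -2/34 - 239/1756512 = -2*1/34 - 239/1756512 = -1/17 - 239/1756512 = -1760575/29860704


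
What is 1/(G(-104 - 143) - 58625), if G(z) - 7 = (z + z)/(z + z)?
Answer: -1/58617 ≈ -1.7060e-5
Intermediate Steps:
G(z) = 8 (G(z) = 7 + (z + z)/(z + z) = 7 + (2*z)/((2*z)) = 7 + (2*z)*(1/(2*z)) = 7 + 1 = 8)
1/(G(-104 - 143) - 58625) = 1/(8 - 58625) = 1/(-58617) = -1/58617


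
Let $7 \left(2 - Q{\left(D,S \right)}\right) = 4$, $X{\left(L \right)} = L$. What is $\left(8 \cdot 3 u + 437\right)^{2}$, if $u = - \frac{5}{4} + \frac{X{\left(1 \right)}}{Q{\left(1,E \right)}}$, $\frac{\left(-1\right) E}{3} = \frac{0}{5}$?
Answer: $\frac{4490161}{25} \approx 1.7961 \cdot 10^{5}$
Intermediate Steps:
$E = 0$ ($E = - 3 \cdot \frac{0}{5} = - 3 \cdot 0 \cdot \frac{1}{5} = \left(-3\right) 0 = 0$)
$Q{\left(D,S \right)} = \frac{10}{7}$ ($Q{\left(D,S \right)} = 2 - \frac{4}{7} = \frac{10}{7}$)
$u = - \frac{11}{20}$ ($u = - \frac{5}{4} + 1 \frac{1}{\frac{10}{7}} = \left(-5\right) \frac{1}{4} + 1 \cdot \frac{7}{10} = - \frac{5}{4} + \frac{7}{10} = - \frac{11}{20} \approx -0.55$)
$\left(8 \cdot 3 u + 437\right)^{2} = \left(8 \cdot 3 \left(- \frac{11}{20}\right) + 437\right)^{2} = \left(24 \left(- \frac{11}{20}\right) + 437\right)^{2} = \left(- \frac{66}{5} + 437\right)^{2} = \left(\frac{2119}{5}\right)^{2} = \frac{4490161}{25}$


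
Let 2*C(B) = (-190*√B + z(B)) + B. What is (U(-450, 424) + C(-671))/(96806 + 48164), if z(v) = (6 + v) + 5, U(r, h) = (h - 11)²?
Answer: 339807/289940 - I*√671/1526 ≈ 1.172 - 0.016975*I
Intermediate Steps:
U(r, h) = (-11 + h)²
z(v) = 11 + v
C(B) = 11/2 + B - 95*√B (C(B) = ((-190*√B + (11 + B)) + B)/2 = ((11 + B - 190*√B) + B)/2 = (11 - 190*√B + 2*B)/2 = 11/2 + B - 95*√B)
(U(-450, 424) + C(-671))/(96806 + 48164) = ((-11 + 424)² + (11/2 - 671 - 95*I*√671))/(96806 + 48164) = (413² + (11/2 - 671 - 95*I*√671))/144970 = (170569 + (11/2 - 671 - 95*I*√671))*(1/144970) = (170569 + (-1331/2 - 95*I*√671))*(1/144970) = (339807/2 - 95*I*√671)*(1/144970) = 339807/289940 - I*√671/1526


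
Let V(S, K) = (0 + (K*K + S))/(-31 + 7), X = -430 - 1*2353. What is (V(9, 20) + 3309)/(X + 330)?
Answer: -79007/58872 ≈ -1.3420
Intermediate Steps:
X = -2783 (X = -430 - 2353 = -2783)
V(S, K) = -S/24 - K**2/24 (V(S, K) = (0 + (K**2 + S))/(-24) = (0 + (S + K**2))*(-1/24) = (S + K**2)*(-1/24) = -S/24 - K**2/24)
(V(9, 20) + 3309)/(X + 330) = ((-1/24*9 - 1/24*20**2) + 3309)/(-2783 + 330) = ((-3/8 - 1/24*400) + 3309)/(-2453) = ((-3/8 - 50/3) + 3309)*(-1/2453) = (-409/24 + 3309)*(-1/2453) = (79007/24)*(-1/2453) = -79007/58872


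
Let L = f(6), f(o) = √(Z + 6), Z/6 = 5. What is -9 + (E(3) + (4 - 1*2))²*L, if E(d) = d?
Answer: 141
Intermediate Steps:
Z = 30 (Z = 6*5 = 30)
f(o) = 6 (f(o) = √(30 + 6) = √36 = 6)
L = 6
-9 + (E(3) + (4 - 1*2))²*L = -9 + (3 + (4 - 1*2))²*6 = -9 + (3 + (4 - 2))²*6 = -9 + (3 + 2)²*6 = -9 + 5²*6 = -9 + 25*6 = -9 + 150 = 141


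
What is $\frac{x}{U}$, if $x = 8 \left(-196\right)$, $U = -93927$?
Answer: $\frac{1568}{93927} \approx 0.016694$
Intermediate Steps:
$x = -1568$
$\frac{x}{U} = - \frac{1568}{-93927} = \left(-1568\right) \left(- \frac{1}{93927}\right) = \frac{1568}{93927}$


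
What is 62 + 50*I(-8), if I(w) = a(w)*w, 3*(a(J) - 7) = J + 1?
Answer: -5414/3 ≈ -1804.7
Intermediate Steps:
a(J) = 22/3 + J/3 (a(J) = 7 + (J + 1)/3 = 7 + (1 + J)/3 = 7 + (⅓ + J/3) = 22/3 + J/3)
I(w) = w*(22/3 + w/3) (I(w) = (22/3 + w/3)*w = w*(22/3 + w/3))
62 + 50*I(-8) = 62 + 50*((⅓)*(-8)*(22 - 8)) = 62 + 50*((⅓)*(-8)*14) = 62 + 50*(-112/3) = 62 - 5600/3 = -5414/3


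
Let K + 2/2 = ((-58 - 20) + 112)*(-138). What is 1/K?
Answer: -1/4693 ≈ -0.00021308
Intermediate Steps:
K = -4693 (K = -1 + ((-58 - 20) + 112)*(-138) = -1 + (-78 + 112)*(-138) = -1 + 34*(-138) = -1 - 4692 = -4693)
1/K = 1/(-4693) = -1/4693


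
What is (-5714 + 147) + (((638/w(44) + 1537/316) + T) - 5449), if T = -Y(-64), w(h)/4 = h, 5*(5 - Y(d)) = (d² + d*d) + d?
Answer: -29662639/3160 ≈ -9386.9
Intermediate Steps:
Y(d) = 5 - 2*d²/5 - d/5 (Y(d) = 5 - ((d² + d*d) + d)/5 = 5 - ((d² + d²) + d)/5 = 5 - (2*d² + d)/5 = 5 - (d + 2*d²)/5 = 5 + (-2*d²/5 - d/5) = 5 - 2*d²/5 - d/5)
w(h) = 4*h
T = 8103/5 (T = -(5 - ⅖*(-64)² - ⅕*(-64)) = -(5 - ⅖*4096 + 64/5) = -(5 - 8192/5 + 64/5) = -1*(-8103/5) = 8103/5 ≈ 1620.6)
(-5714 + 147) + (((638/w(44) + 1537/316) + T) - 5449) = (-5714 + 147) + (((638/((4*44)) + 1537/316) + 8103/5) - 5449) = -5567 + (((638/176 + 1537*(1/316)) + 8103/5) - 5449) = -5567 + (((638*(1/176) + 1537/316) + 8103/5) - 5449) = -5567 + (((29/8 + 1537/316) + 8103/5) - 5449) = -5567 + ((5365/632 + 8103/5) - 5449) = -5567 + (5147921/3160 - 5449) = -5567 - 12070919/3160 = -29662639/3160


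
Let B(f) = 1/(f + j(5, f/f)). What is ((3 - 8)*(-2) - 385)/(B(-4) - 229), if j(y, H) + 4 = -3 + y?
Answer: 18/11 ≈ 1.6364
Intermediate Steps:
j(y, H) = -7 + y (j(y, H) = -4 + (-3 + y) = -7 + y)
B(f) = 1/(-2 + f) (B(f) = 1/(f + (-7 + 5)) = 1/(f - 2) = 1/(-2 + f))
((3 - 8)*(-2) - 385)/(B(-4) - 229) = ((3 - 8)*(-2) - 385)/(1/(-2 - 4) - 229) = (-5*(-2) - 385)/(1/(-6) - 229) = (10 - 385)/(-⅙ - 229) = -375/(-1375/6) = -375*(-6/1375) = 18/11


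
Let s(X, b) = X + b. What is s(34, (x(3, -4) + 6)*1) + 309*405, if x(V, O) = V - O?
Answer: 125192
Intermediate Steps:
s(34, (x(3, -4) + 6)*1) + 309*405 = (34 + ((3 - 1*(-4)) + 6)*1) + 309*405 = (34 + ((3 + 4) + 6)*1) + 125145 = (34 + (7 + 6)*1) + 125145 = (34 + 13*1) + 125145 = (34 + 13) + 125145 = 47 + 125145 = 125192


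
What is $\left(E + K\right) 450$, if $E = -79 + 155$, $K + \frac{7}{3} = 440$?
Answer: $231150$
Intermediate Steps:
$K = \frac{1313}{3}$ ($K = - \frac{7}{3} + 440 = \frac{1313}{3} \approx 437.67$)
$E = 76$
$\left(E + K\right) 450 = \left(76 + \frac{1313}{3}\right) 450 = \frac{1541}{3} \cdot 450 = 231150$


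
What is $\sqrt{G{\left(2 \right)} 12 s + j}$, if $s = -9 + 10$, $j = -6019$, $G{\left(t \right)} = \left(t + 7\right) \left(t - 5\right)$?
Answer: $i \sqrt{6343} \approx 79.643 i$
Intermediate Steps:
$G{\left(t \right)} = \left(-5 + t\right) \left(7 + t\right)$ ($G{\left(t \right)} = \left(7 + t\right) \left(-5 + t\right) = \left(-5 + t\right) \left(7 + t\right)$)
$s = 1$
$\sqrt{G{\left(2 \right)} 12 s + j} = \sqrt{\left(-35 + 2^{2} + 2 \cdot 2\right) 12 \cdot 1 - 6019} = \sqrt{\left(-35 + 4 + 4\right) 12 \cdot 1 - 6019} = \sqrt{\left(-27\right) 12 \cdot 1 - 6019} = \sqrt{\left(-324\right) 1 - 6019} = \sqrt{-324 - 6019} = \sqrt{-6343} = i \sqrt{6343}$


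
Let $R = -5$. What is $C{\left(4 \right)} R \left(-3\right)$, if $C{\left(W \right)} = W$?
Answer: $60$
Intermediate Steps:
$C{\left(4 \right)} R \left(-3\right) = 4 \left(\left(-5\right) \left(-3\right)\right) = 4 \cdot 15 = 60$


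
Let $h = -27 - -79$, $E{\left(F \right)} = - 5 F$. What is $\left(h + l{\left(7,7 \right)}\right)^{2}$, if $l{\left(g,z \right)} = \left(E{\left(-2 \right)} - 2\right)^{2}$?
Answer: $13456$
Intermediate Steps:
$l{\left(g,z \right)} = 64$ ($l{\left(g,z \right)} = \left(\left(-5\right) \left(-2\right) - 2\right)^{2} = \left(10 - 2\right)^{2} = 8^{2} = 64$)
$h = 52$ ($h = -27 + 79 = 52$)
$\left(h + l{\left(7,7 \right)}\right)^{2} = \left(52 + 64\right)^{2} = 116^{2} = 13456$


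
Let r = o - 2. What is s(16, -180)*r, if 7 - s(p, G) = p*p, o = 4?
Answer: -498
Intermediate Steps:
s(p, G) = 7 - p² (s(p, G) = 7 - p*p = 7 - p²)
r = 2 (r = 4 - 2 = 2)
s(16, -180)*r = (7 - 1*16²)*2 = (7 - 1*256)*2 = (7 - 256)*2 = -249*2 = -498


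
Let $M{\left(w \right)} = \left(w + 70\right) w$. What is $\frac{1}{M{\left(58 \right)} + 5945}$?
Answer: $\frac{1}{13369} \approx 7.48 \cdot 10^{-5}$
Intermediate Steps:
$M{\left(w \right)} = w \left(70 + w\right)$ ($M{\left(w \right)} = \left(70 + w\right) w = w \left(70 + w\right)$)
$\frac{1}{M{\left(58 \right)} + 5945} = \frac{1}{58 \left(70 + 58\right) + 5945} = \frac{1}{58 \cdot 128 + 5945} = \frac{1}{7424 + 5945} = \frac{1}{13369}$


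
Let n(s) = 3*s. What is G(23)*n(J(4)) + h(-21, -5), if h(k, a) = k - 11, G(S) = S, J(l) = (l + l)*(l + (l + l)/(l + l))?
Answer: 2728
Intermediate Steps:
J(l) = 2*l*(1 + l) (J(l) = (2*l)*(l + (2*l)/((2*l))) = (2*l)*(l + (2*l)*(1/(2*l))) = (2*l)*(l + 1) = (2*l)*(1 + l) = 2*l*(1 + l))
h(k, a) = -11 + k
G(23)*n(J(4)) + h(-21, -5) = 23*(3*(2*4*(1 + 4))) + (-11 - 21) = 23*(3*(2*4*5)) - 32 = 23*(3*40) - 32 = 23*120 - 32 = 2760 - 32 = 2728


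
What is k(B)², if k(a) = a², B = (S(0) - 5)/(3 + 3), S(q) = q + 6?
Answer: 1/1296 ≈ 0.00077160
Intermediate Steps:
S(q) = 6 + q
B = ⅙ (B = ((6 + 0) - 5)/(3 + 3) = (6 - 5)/6 = 1*(⅙) = ⅙ ≈ 0.16667)
k(B)² = ((⅙)²)² = (1/36)² = 1/1296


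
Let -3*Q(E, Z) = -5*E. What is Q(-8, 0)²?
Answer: 1600/9 ≈ 177.78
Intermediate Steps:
Q(E, Z) = 5*E/3 (Q(E, Z) = -(-5)*E/3 = 5*E/3)
Q(-8, 0)² = ((5/3)*(-8))² = (-40/3)² = 1600/9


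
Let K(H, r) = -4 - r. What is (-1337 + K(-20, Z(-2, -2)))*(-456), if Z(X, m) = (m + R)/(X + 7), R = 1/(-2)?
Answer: 611268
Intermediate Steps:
R = -½ ≈ -0.50000
Z(X, m) = (-½ + m)/(7 + X) (Z(X, m) = (m - ½)/(X + 7) = (-½ + m)/(7 + X))
(-1337 + K(-20, Z(-2, -2)))*(-456) = (-1337 + (-4 - (-½ - 2)/(7 - 2)))*(-456) = (-1337 + (-4 - (-5)/(5*2)))*(-456) = (-1337 + (-4 - 1*(-½)))*(-456) = (-1337 + (-4 + ½))*(-456) = (-1337 - 7/2)*(-456) = -2681/2*(-456) = 611268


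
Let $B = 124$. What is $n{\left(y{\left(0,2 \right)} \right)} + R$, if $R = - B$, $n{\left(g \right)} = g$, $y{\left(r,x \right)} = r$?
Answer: $-124$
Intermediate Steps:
$R = -124$ ($R = \left(-1\right) 124 = -124$)
$n{\left(y{\left(0,2 \right)} \right)} + R = 0 - 124 = -124$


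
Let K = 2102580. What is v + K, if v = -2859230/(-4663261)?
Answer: 9804882172610/4663261 ≈ 2.1026e+6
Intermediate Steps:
v = 2859230/4663261 (v = -2859230*(-1/4663261) = 2859230/4663261 ≈ 0.61314)
v + K = 2859230/4663261 + 2102580 = 9804882172610/4663261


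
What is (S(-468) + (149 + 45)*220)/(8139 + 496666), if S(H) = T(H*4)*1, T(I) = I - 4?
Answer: 40804/504805 ≈ 0.080831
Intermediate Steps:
T(I) = -4 + I
S(H) = -4 + 4*H (S(H) = (-4 + H*4)*1 = (-4 + 4*H)*1 = -4 + 4*H)
(S(-468) + (149 + 45)*220)/(8139 + 496666) = ((-4 + 4*(-468)) + (149 + 45)*220)/(8139 + 496666) = ((-4 - 1872) + 194*220)/504805 = (-1876 + 42680)*(1/504805) = 40804*(1/504805) = 40804/504805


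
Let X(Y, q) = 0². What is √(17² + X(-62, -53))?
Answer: 17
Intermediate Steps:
X(Y, q) = 0
√(17² + X(-62, -53)) = √(17² + 0) = √(289 + 0) = √289 = 17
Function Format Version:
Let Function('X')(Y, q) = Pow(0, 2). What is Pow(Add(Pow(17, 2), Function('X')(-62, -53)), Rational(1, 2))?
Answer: 17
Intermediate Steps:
Function('X')(Y, q) = 0
Pow(Add(Pow(17, 2), Function('X')(-62, -53)), Rational(1, 2)) = Pow(Add(Pow(17, 2), 0), Rational(1, 2)) = Pow(Add(289, 0), Rational(1, 2)) = Pow(289, Rational(1, 2)) = 17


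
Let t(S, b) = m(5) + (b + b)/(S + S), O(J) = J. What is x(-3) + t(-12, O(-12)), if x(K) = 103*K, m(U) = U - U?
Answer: -308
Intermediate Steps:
m(U) = 0
t(S, b) = b/S (t(S, b) = 0 + (b + b)/(S + S) = 0 + (2*b)/((2*S)) = 0 + (2*b)*(1/(2*S)) = 0 + b/S = b/S)
x(-3) + t(-12, O(-12)) = 103*(-3) - 12/(-12) = -309 - 12*(-1/12) = -309 + 1 = -308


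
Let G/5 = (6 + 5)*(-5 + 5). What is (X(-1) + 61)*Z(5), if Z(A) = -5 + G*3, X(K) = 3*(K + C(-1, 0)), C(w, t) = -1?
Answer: -275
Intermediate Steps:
G = 0 (G = 5*((6 + 5)*(-5 + 5)) = 5*(11*0) = 5*0 = 0)
X(K) = -3 + 3*K (X(K) = 3*(K - 1) = 3*(-1 + K) = -3 + 3*K)
Z(A) = -5 (Z(A) = -5 + 0*3 = -5 + 0 = -5)
(X(-1) + 61)*Z(5) = ((-3 + 3*(-1)) + 61)*(-5) = ((-3 - 3) + 61)*(-5) = (-6 + 61)*(-5) = 55*(-5) = -275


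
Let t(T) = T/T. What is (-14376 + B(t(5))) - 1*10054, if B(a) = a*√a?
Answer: -24429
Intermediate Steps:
t(T) = 1
B(a) = a^(3/2)
(-14376 + B(t(5))) - 1*10054 = (-14376 + 1^(3/2)) - 1*10054 = (-14376 + 1) - 10054 = -14375 - 10054 = -24429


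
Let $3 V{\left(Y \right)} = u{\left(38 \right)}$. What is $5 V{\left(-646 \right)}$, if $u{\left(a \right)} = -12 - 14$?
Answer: $- \frac{130}{3} \approx -43.333$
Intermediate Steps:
$u{\left(a \right)} = -26$
$V{\left(Y \right)} = - \frac{26}{3}$ ($V{\left(Y \right)} = \frac{1}{3} \left(-26\right) = - \frac{26}{3}$)
$5 V{\left(-646 \right)} = 5 \left(- \frac{26}{3}\right) = - \frac{130}{3}$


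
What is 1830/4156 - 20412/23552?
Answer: -2608257/6117632 ≈ -0.42635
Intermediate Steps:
1830/4156 - 20412/23552 = 1830*(1/4156) - 20412*1/23552 = 915/2078 - 5103/5888 = -2608257/6117632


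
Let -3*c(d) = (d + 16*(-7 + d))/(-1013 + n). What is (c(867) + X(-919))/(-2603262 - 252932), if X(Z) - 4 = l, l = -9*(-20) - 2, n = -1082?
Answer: -1158497/17951179290 ≈ -6.4536e-5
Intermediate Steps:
c(d) = -112/6285 + 17*d/6285 (c(d) = -(d + 16*(-7 + d))/(3*(-1013 - 1082)) = -(d + (-112 + 16*d))/(3*(-2095)) = -(-112 + 17*d)*(-1)/(3*2095) = -(112/2095 - 17*d/2095)/3 = -112/6285 + 17*d/6285)
l = 178 (l = 180 - 2 = 178)
X(Z) = 182 (X(Z) = 4 + 178 = 182)
(c(867) + X(-919))/(-2603262 - 252932) = ((-112/6285 + (17/6285)*867) + 182)/(-2603262 - 252932) = ((-112/6285 + 4913/2095) + 182)/(-2856194) = (14627/6285 + 182)*(-1/2856194) = (1158497/6285)*(-1/2856194) = -1158497/17951179290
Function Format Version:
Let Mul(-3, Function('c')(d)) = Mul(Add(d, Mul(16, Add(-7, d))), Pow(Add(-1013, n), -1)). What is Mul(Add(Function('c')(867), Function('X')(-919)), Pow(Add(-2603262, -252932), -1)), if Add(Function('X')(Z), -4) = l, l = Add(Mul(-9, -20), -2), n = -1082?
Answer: Rational(-1158497, 17951179290) ≈ -6.4536e-5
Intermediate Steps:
Function('c')(d) = Add(Rational(-112, 6285), Mul(Rational(17, 6285), d)) (Function('c')(d) = Mul(Rational(-1, 3), Mul(Add(d, Mul(16, Add(-7, d))), Pow(Add(-1013, -1082), -1))) = Mul(Rational(-1, 3), Mul(Add(d, Add(-112, Mul(16, d))), Pow(-2095, -1))) = Mul(Rational(-1, 3), Mul(Add(-112, Mul(17, d)), Rational(-1, 2095))) = Mul(Rational(-1, 3), Add(Rational(112, 2095), Mul(Rational(-17, 2095), d))) = Add(Rational(-112, 6285), Mul(Rational(17, 6285), d)))
l = 178 (l = Add(180, -2) = 178)
Function('X')(Z) = 182 (Function('X')(Z) = Add(4, 178) = 182)
Mul(Add(Function('c')(867), Function('X')(-919)), Pow(Add(-2603262, -252932), -1)) = Mul(Add(Add(Rational(-112, 6285), Mul(Rational(17, 6285), 867)), 182), Pow(Add(-2603262, -252932), -1)) = Mul(Add(Add(Rational(-112, 6285), Rational(4913, 2095)), 182), Pow(-2856194, -1)) = Mul(Add(Rational(14627, 6285), 182), Rational(-1, 2856194)) = Mul(Rational(1158497, 6285), Rational(-1, 2856194)) = Rational(-1158497, 17951179290)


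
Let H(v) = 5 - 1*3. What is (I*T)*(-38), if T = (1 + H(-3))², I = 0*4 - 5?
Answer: 1710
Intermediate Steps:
H(v) = 2 (H(v) = 5 - 3 = 2)
I = -5 (I = 0 - 5 = -5)
T = 9 (T = (1 + 2)² = 3² = 9)
(I*T)*(-38) = -5*9*(-38) = -45*(-38) = 1710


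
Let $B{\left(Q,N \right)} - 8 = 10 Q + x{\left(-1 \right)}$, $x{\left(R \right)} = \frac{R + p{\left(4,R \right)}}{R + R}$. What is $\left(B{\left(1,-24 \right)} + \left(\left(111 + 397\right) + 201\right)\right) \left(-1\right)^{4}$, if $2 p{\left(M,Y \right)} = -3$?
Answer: $\frac{2913}{4} \approx 728.25$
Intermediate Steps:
$p{\left(M,Y \right)} = - \frac{3}{2}$ ($p{\left(M,Y \right)} = \frac{1}{2} \left(-3\right) = - \frac{3}{2}$)
$x{\left(R \right)} = \frac{- \frac{3}{2} + R}{2 R}$ ($x{\left(R \right)} = \frac{R - \frac{3}{2}}{R + R} = \frac{- \frac{3}{2} + R}{2 R}$)
$B{\left(Q,N \right)} = \frac{37}{4} + 10 Q$ ($B{\left(Q,N \right)} = 8 + \left(10 Q + \frac{-3 + 2 \left(-1\right)}{4 \left(-1\right)}\right) = 8 + \left(10 Q + \frac{1}{4} \left(-1\right) \left(-3 - 2\right)\right) = 8 + \left(10 Q + \frac{1}{4} \left(-1\right) \left(-5\right)\right) = 8 + \left(10 Q + \frac{5}{4}\right) = 8 + \left(\frac{5}{4} + 10 Q\right) = \frac{37}{4} + 10 Q$)
$\left(B{\left(1,-24 \right)} + \left(\left(111 + 397\right) + 201\right)\right) \left(-1\right)^{4} = \left(\left(\frac{37}{4} + 10 \cdot 1\right) + \left(\left(111 + 397\right) + 201\right)\right) \left(-1\right)^{4} = \left(\left(\frac{37}{4} + 10\right) + \left(508 + 201\right)\right) 1 = \left(\frac{77}{4} + 709\right) 1 = \frac{2913}{4} \cdot 1 = \frac{2913}{4}$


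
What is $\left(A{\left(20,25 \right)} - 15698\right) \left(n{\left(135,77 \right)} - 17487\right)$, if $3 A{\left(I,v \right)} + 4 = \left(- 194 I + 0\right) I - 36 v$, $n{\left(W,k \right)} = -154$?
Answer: $738558106$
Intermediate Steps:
$A{\left(I,v \right)} = - \frac{4}{3} - 12 v - \frac{194 I^{2}}{3}$ ($A{\left(I,v \right)} = - \frac{4}{3} + \frac{\left(- 194 I + 0\right) I - 36 v}{3} = - \frac{4}{3} + \frac{- 194 I I - 36 v}{3} = - \frac{4}{3} + \frac{- 194 I^{2} - 36 v}{3} = - \frac{4}{3} - \left(12 v + \frac{194 I^{2}}{3}\right) = - \frac{4}{3} - 12 v - \frac{194 I^{2}}{3}$)
$\left(A{\left(20,25 \right)} - 15698\right) \left(n{\left(135,77 \right)} - 17487\right) = \left(\left(- \frac{4}{3} - 300 - \frac{194 \cdot 20^{2}}{3}\right) - 15698\right) \left(-154 - 17487\right) = \left(\left(- \frac{4}{3} - 300 - \frac{77600}{3}\right) - 15698\right) \left(-17641\right) = \left(-26168 - 15698\right) \left(-17641\right) = \left(-41866\right) \left(-17641\right) = 738558106$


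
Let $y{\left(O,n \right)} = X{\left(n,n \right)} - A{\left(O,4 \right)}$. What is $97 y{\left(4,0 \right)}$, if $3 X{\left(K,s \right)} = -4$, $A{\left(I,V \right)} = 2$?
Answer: $- \frac{970}{3} \approx -323.33$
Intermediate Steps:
$X{\left(K,s \right)} = - \frac{4}{3}$ ($X{\left(K,s \right)} = \frac{1}{3} \left(-4\right) = - \frac{4}{3}$)
$y{\left(O,n \right)} = - \frac{10}{3}$ ($y{\left(O,n \right)} = - \frac{4}{3} - 2 = - \frac{10}{3}$)
$97 y{\left(4,0 \right)} = 97 \left(- \frac{10}{3}\right) = - \frac{970}{3}$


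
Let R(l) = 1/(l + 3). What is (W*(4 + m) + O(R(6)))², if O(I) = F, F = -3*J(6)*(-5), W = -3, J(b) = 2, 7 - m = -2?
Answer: 81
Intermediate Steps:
m = 9 (m = 7 - 1*(-2) = 7 + 2 = 9)
F = 30 (F = -3*2*(-5) = -6*(-5) = 30)
R(l) = 1/(3 + l)
O(I) = 30
(W*(4 + m) + O(R(6)))² = (-3*(4 + 9) + 30)² = (-3*13 + 30)² = (-39 + 30)² = (-9)² = 81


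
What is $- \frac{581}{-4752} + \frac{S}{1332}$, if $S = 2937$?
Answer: $\frac{409181}{175824} \approx 2.3272$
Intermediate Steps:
$- \frac{581}{-4752} + \frac{S}{1332} = - \frac{581}{-4752} + \frac{2937}{1332} = \left(-581\right) \left(- \frac{1}{4752}\right) + 2937 \cdot \frac{1}{1332} = \frac{581}{4752} + \frac{979}{444} = \frac{409181}{175824}$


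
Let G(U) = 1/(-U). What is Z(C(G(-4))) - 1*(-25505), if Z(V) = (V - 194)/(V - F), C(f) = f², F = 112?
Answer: 45682558/1791 ≈ 25507.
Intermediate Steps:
G(U) = -1/U
Z(V) = (-194 + V)/(-112 + V) (Z(V) = (V - 194)/(V - 1*112) = (-194 + V)/(V - 112) = (-194 + V)/(-112 + V))
Z(C(G(-4))) - 1*(-25505) = (-194 + (-1/(-4))²)/(-112 + (-1/(-4))²) - 1*(-25505) = (-194 + (-1*(-¼))²)/(-112 + (-1*(-¼))²) + 25505 = (-194 + (¼)²)/(-112 + (¼)²) + 25505 = (-194 + 1/16)/(-112 + 1/16) + 25505 = -3103/16/(-1791/16) + 25505 = -16/1791*(-3103/16) + 25505 = 3103/1791 + 25505 = 45682558/1791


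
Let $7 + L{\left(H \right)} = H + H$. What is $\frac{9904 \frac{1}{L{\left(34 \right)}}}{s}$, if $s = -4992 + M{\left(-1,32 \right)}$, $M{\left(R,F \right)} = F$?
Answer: $- \frac{619}{18910} \approx -0.032734$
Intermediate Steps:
$L{\left(H \right)} = -7 + 2 H$ ($L{\left(H \right)} = -7 + \left(H + H\right) = -7 + 2 H$)
$s = -4960$ ($s = -4992 + 32 = -4960$)
$\frac{9904 \frac{1}{L{\left(34 \right)}}}{s} = \frac{9904 \frac{1}{-7 + 2 \cdot 34}}{-4960} = \frac{9904}{-7 + 68} \left(- \frac{1}{4960}\right) = \frac{9904}{61} \left(- \frac{1}{4960}\right) = - \frac{619}{18910}$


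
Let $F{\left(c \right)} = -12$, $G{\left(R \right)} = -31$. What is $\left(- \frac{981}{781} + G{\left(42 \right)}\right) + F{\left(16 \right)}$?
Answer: $- \frac{34564}{781} \approx -44.256$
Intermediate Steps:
$\left(- \frac{981}{781} + G{\left(42 \right)}\right) + F{\left(16 \right)} = \left(- \frac{981}{781} - 31\right) - 12 = - \frac{25192}{781} - 12 = - \frac{34564}{781}$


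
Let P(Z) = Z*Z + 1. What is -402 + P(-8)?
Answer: -337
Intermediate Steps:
P(Z) = 1 + Z**2 (P(Z) = Z**2 + 1 = 1 + Z**2)
-402 + P(-8) = -402 + (1 + (-8)**2) = -402 + (1 + 64) = -402 + 65 = -337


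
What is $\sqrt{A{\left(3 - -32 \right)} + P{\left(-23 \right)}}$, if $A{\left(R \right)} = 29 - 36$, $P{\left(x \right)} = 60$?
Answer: $\sqrt{53} \approx 7.2801$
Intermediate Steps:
$A{\left(R \right)} = -7$ ($A{\left(R \right)} = 29 - 36 = -7$)
$\sqrt{A{\left(3 - -32 \right)} + P{\left(-23 \right)}} = \sqrt{-7 + 60} = \sqrt{53}$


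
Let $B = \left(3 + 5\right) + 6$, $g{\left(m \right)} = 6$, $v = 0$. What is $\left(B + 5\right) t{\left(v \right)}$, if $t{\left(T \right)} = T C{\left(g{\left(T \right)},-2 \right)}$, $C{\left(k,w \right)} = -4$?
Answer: $0$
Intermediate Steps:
$t{\left(T \right)} = - 4 T$ ($t{\left(T \right)} = T \left(-4\right) = - 4 T$)
$B = 14$ ($B = 8 + 6 = 14$)
$\left(B + 5\right) t{\left(v \right)} = \left(14 + 5\right) \left(\left(-4\right) 0\right) = 19 \cdot 0 = 0$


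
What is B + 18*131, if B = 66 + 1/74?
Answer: 179377/74 ≈ 2424.0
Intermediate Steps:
B = 4885/74 (B = 66 + 1/74 = 4885/74 ≈ 66.014)
B + 18*131 = 4885/74 + 18*131 = 4885/74 + 2358 = 179377/74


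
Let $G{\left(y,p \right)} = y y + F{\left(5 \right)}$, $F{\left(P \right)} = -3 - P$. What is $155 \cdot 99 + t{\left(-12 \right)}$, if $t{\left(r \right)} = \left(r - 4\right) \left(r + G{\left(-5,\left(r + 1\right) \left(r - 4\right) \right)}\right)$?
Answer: $15265$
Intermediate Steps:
$G{\left(y,p \right)} = -8 + y^{2}$ ($G{\left(y,p \right)} = y y - 8 = y^{2} - 8 = -8 + y^{2}$)
$t{\left(r \right)} = \left(-4 + r\right) \left(17 + r\right)$ ($t{\left(r \right)} = \left(r - 4\right) \left(r - \left(8 - \left(-5\right)^{2}\right)\right) = \left(-4 + r\right) \left(r + \left(-8 + 25\right)\right) = \left(-4 + r\right) \left(r + 17\right) = \left(-4 + r\right) \left(17 + r\right)$)
$155 \cdot 99 + t{\left(-12 \right)} = 155 \cdot 99 + \left(-68 + \left(-12\right)^{2} + 13 \left(-12\right)\right) = 15345 - 80 = 15265$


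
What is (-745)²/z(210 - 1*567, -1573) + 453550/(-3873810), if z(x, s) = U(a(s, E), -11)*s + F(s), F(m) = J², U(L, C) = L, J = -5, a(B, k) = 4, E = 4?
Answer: -71763459770/809238909 ≈ -88.680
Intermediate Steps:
F(m) = 25 (F(m) = (-5)² = 25)
z(x, s) = 25 + 4*s (z(x, s) = 4*s + 25 = 25 + 4*s)
(-745)²/z(210 - 1*567, -1573) + 453550/(-3873810) = (-745)²/(25 + 4*(-1573)) + 453550/(-3873810) = 555025/(25 - 6292) + 453550*(-1/3873810) = 555025/(-6267) - 45355/387381 = 555025*(-1/6267) - 45355/387381 = -555025/6267 - 45355/387381 = -71763459770/809238909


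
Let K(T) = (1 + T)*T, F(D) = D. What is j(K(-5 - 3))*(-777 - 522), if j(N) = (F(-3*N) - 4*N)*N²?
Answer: 1596876288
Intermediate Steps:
K(T) = T*(1 + T)
j(N) = -7*N³ (j(N) = (-3*N - 4*N)*N² = (-7*N)*N² = -7*N³)
j(K(-5 - 3))*(-777 - 522) = (-7*(1 + (-5 - 3))³*(-5 - 3)³)*(-777 - 522) = -7*(-512*(1 - 8)³)*(-1299) = -7*(-8*(-7))³*(-1299) = -7*56³*(-1299) = -7*175616*(-1299) = -1229312*(-1299) = 1596876288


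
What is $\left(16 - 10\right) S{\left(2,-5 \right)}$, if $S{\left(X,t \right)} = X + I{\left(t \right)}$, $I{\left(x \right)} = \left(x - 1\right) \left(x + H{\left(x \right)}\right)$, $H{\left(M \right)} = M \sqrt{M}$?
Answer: $192 + 180 i \sqrt{5} \approx 192.0 + 402.49 i$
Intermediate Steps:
$H{\left(M \right)} = M^{\frac{3}{2}}$
$I{\left(x \right)} = \left(-1 + x\right) \left(x + x^{\frac{3}{2}}\right)$ ($I{\left(x \right)} = \left(x - 1\right) \left(x + x^{\frac{3}{2}}\right) = \left(-1 + x\right) \left(x + x^{\frac{3}{2}}\right)$)
$S{\left(X,t \right)} = X + t^{2} + t^{\frac{5}{2}} - t - t^{\frac{3}{2}}$ ($S{\left(X,t \right)} = X + \left(t^{2} + t^{\frac{5}{2}} - t - t^{\frac{3}{2}}\right) = X + t^{2} + t^{\frac{5}{2}} - t - t^{\frac{3}{2}}$)
$\left(16 - 10\right) S{\left(2,-5 \right)} = \left(16 - 10\right) \left(2 + \left(-5\right)^{2} + \left(-5\right)^{\frac{5}{2}} - -5 - \left(-5\right)^{\frac{3}{2}}\right) = 6 \left(2 + 25 + 25 i \sqrt{5} + 5 - - 5 i \sqrt{5}\right) = 6 \left(2 + 25 + 25 i \sqrt{5} + 5 + 5 i \sqrt{5}\right) = 6 \left(32 + 30 i \sqrt{5}\right) = 192 + 180 i \sqrt{5}$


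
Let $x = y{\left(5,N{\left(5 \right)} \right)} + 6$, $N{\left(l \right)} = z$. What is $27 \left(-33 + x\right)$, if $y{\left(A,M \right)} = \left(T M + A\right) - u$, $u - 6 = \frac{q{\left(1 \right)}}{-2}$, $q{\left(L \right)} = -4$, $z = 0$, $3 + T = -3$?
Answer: $-810$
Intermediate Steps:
$T = -6$ ($T = -3 - 3 = -6$)
$N{\left(l \right)} = 0$
$u = 8$ ($u = 6 - \frac{4}{-2} = 6 - -2 = 6 + 2 = 8$)
$y{\left(A,M \right)} = -8 + A - 6 M$ ($y{\left(A,M \right)} = \left(- 6 M + A\right) - 8 = \left(A - 6 M\right) - 8 = -8 + A - 6 M$)
$x = 3$ ($x = \left(-8 + 5 - 0\right) + 6 = \left(-8 + 5 + 0\right) + 6 = -3 + 6 = 3$)
$27 \left(-33 + x\right) = 27 \left(-33 + 3\right) = 27 \left(-30\right) = -810$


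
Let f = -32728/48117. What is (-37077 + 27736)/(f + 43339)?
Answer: -449460897/2085309935 ≈ -0.21554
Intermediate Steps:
f = -32728/48117 (f = -32728*1/48117 = -32728/48117 ≈ -0.68018)
(-37077 + 27736)/(f + 43339) = (-37077 + 27736)/(-32728/48117 + 43339) = -9341/2085309935/48117 = -9341*48117/2085309935 = -449460897/2085309935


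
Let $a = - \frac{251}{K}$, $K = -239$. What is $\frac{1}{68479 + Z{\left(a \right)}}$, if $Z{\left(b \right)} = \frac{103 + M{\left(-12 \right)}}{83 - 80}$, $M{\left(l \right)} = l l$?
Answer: $\frac{3}{205684} \approx 1.4585 \cdot 10^{-5}$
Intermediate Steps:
$M{\left(l \right)} = l^{2}$
$a = \frac{251}{239}$ ($a = - \frac{251}{-239} = \left(-251\right) \left(- \frac{1}{239}\right) = \frac{251}{239} \approx 1.0502$)
$Z{\left(b \right)} = \frac{247}{3}$ ($Z{\left(b \right)} = \frac{103 + \left(-12\right)^{2}}{83 - 80} = \frac{103 + 144}{3} = 247 \cdot \frac{1}{3} = \frac{247}{3}$)
$\frac{1}{68479 + Z{\left(a \right)}} = \frac{1}{68479 + \frac{247}{3}} = \frac{1}{\frac{205684}{3}} = \frac{3}{205684}$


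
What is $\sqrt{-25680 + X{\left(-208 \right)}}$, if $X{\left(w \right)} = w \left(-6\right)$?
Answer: $4 i \sqrt{1527} \approx 156.31 i$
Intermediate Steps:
$X{\left(w \right)} = - 6 w$
$\sqrt{-25680 + X{\left(-208 \right)}} = \sqrt{-25680 - -1248} = \sqrt{-25680 + 1248} = \sqrt{-24432} = 4 i \sqrt{1527}$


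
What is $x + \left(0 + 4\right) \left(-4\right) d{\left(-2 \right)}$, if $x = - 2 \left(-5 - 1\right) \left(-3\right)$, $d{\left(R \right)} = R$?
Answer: $-4$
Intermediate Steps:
$x = -36$ ($x = \left(-2\right) \left(-6\right) \left(-3\right) = 12 \left(-3\right) = -36$)
$x + \left(0 + 4\right) \left(-4\right) d{\left(-2 \right)} = -36 + \left(0 + 4\right) \left(-4\right) \left(-2\right) = -36 + 4 \left(-4\right) \left(-2\right) = -36 - -32 = -36 + 32 = -4$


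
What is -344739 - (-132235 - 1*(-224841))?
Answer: -437345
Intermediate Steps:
-344739 - (-132235 - 1*(-224841)) = -344739 - (-132235 + 224841) = -344739 - 1*92606 = -344739 - 92606 = -437345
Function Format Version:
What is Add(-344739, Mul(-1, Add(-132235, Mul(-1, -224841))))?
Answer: -437345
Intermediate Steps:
Add(-344739, Mul(-1, Add(-132235, Mul(-1, -224841)))) = Add(-344739, Mul(-1, Add(-132235, 224841))) = Add(-344739, Mul(-1, 92606)) = Add(-344739, -92606) = -437345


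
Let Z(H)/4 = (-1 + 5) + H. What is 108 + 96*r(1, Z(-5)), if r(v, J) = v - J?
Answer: 588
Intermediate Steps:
Z(H) = 16 + 4*H (Z(H) = 4*((-1 + 5) + H) = 4*(4 + H) = 16 + 4*H)
108 + 96*r(1, Z(-5)) = 108 + 96*(1 - (16 + 4*(-5))) = 108 + 96*(1 - (16 - 20)) = 108 + 96*(1 - 1*(-4)) = 108 + 96*(1 + 4) = 108 + 96*5 = 108 + 480 = 588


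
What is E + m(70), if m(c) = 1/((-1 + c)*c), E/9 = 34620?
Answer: 1504931401/4830 ≈ 3.1158e+5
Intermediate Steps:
E = 311580 (E = 9*34620 = 311580)
m(c) = 1/(c*(-1 + c))
E + m(70) = 311580 + 1/(70*(-1 + 70)) = 311580 + (1/70)/69 = 311580 + (1/70)*(1/69) = 311580 + 1/4830 = 1504931401/4830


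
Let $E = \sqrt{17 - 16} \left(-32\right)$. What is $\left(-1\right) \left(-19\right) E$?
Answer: $-608$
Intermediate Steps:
$E = -32$ ($E = \sqrt{1} \left(-32\right) = 1 \left(-32\right) = -32$)
$\left(-1\right) \left(-19\right) E = \left(-1\right) \left(-19\right) \left(-32\right) = 19 \left(-32\right) = -608$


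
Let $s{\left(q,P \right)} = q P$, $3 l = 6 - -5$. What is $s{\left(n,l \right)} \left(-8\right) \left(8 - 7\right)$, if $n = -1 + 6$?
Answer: $- \frac{440}{3} \approx -146.67$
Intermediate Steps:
$n = 5$
$l = \frac{11}{3}$ ($l = \frac{6 - -5}{3} = \frac{6 + 5}{3} = \frac{1}{3} \cdot 11 = \frac{11}{3} \approx 3.6667$)
$s{\left(q,P \right)} = P q$
$s{\left(n,l \right)} \left(-8\right) \left(8 - 7\right) = \frac{11}{3} \cdot 5 \left(-8\right) \left(8 - 7\right) = \frac{55}{3} \left(-8\right) 1 = \left(- \frac{440}{3}\right) 1 = - \frac{440}{3}$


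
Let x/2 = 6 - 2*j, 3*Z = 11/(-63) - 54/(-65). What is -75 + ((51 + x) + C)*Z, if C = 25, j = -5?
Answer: -23377/455 ≈ -51.378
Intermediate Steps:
Z = 2687/12285 (Z = (11/(-63) - 54/(-65))/3 = (11*(-1/63) - 54*(-1/65))/3 = (-11/63 + 54/65)/3 = (⅓)*(2687/4095) = 2687/12285 ≈ 0.21872)
x = 32 (x = 2*(6 - 2*(-5)) = 2*(6 + 10) = 2*16 = 32)
-75 + ((51 + x) + C)*Z = -75 + ((51 + 32) + 25)*(2687/12285) = -75 + (83 + 25)*(2687/12285) = -75 + 108*(2687/12285) = -75 + 10748/455 = -23377/455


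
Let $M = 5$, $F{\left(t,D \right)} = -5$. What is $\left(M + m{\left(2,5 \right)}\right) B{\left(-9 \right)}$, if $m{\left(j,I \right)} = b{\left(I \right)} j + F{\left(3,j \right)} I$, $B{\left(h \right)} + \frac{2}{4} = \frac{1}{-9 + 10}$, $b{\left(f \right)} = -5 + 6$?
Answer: $-9$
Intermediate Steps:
$b{\left(f \right)} = 1$
$B{\left(h \right)} = \frac{1}{2}$ ($B{\left(h \right)} = - \frac{1}{2} + \frac{1}{-9 + 10} = - \frac{1}{2} + 1^{-1} = - \frac{1}{2} + 1 = \frac{1}{2}$)
$m{\left(j,I \right)} = j - 5 I$ ($m{\left(j,I \right)} = 1 j - 5 I = j - 5 I$)
$\left(M + m{\left(2,5 \right)}\right) B{\left(-9 \right)} = \left(5 + \left(2 - 25\right)\right) \frac{1}{2} = \left(5 - 23\right) \frac{1}{2} = \left(-18\right) \frac{1}{2} = -9$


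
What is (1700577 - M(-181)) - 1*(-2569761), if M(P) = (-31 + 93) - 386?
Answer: 4270662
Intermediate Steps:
M(P) = -324 (M(P) = 62 - 386 = -324)
(1700577 - M(-181)) - 1*(-2569761) = (1700577 - 1*(-324)) - 1*(-2569761) = (1700577 + 324) + 2569761 = 1700901 + 2569761 = 4270662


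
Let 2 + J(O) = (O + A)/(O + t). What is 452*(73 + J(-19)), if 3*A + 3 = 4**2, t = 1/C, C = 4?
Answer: 7300252/225 ≈ 32446.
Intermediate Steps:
t = 1/4 ≈ 0.25000
A = 13/3 (A = -1 + (1/3)*4**2 = -1 + (1/3)*16 = -1 + 16/3 = 13/3 ≈ 4.3333)
J(O) = -2 + (13/3 + O)/(1/4 + O) (J(O) = -2 + (O + 13/3)/(O + 1/4) = -2 + (13/3 + O)/(1/4 + O))
452*(73 + J(-19)) = 452*(73 + 2*(23 - 6*(-19))/(3*(1 + 4*(-19)))) = 452*(73 + 2*(23 + 114)/(3*(1 - 76))) = 452*(73 + (2/3)*137/(-75)) = 452*(73 + (2/3)*(-1/75)*137) = 452*(73 - 274/225) = 452*(16151/225) = 7300252/225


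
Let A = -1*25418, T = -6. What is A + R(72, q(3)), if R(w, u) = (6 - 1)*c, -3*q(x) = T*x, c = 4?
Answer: -25398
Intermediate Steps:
q(x) = 2*x (q(x) = -(-2)*x = 2*x)
R(w, u) = 20 (R(w, u) = (6 - 1)*4 = 5*4 = 20)
A = -25418
A + R(72, q(3)) = -25418 + 20 = -25398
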